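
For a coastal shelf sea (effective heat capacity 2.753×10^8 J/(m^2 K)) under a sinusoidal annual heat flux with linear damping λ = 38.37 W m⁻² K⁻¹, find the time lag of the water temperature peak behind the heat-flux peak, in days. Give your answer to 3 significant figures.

Areal heat capacity C = 2.753×10^8 J/(m^2 K) (given).
ω = 2π / 3.15×10^7 s = 1.99×10^-7 s⁻¹.
Phase lag φ = arctan(Cω/λ) = arctan(54.9/38.37) = 0.960 rad.
Time lag = φ / ω = 0.960 / 1.99×10^-7 = 4.82×10^6 s = 55.8 days.

55.8 days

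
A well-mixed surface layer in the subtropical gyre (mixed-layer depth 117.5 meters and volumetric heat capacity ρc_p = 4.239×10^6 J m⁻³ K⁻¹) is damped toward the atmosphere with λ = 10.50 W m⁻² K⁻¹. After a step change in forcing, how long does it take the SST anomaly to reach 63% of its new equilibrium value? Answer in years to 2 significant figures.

1.5 years

Areal heat capacity C = ρc_p × D = 4.239×10^6 × 117.5 = 4.98×10^8 J/(m^2 K).
τ = C / λ = 4.98×10^8 / 10.50 = 4.74×10^7 s.
Fraction reached: 1 − e^(−t/τ) = 0.63 ⇒ t = −τ ln(1 − 0.63) = τ × 0.994.
t = 4.72×10^7 s = 1.49 years.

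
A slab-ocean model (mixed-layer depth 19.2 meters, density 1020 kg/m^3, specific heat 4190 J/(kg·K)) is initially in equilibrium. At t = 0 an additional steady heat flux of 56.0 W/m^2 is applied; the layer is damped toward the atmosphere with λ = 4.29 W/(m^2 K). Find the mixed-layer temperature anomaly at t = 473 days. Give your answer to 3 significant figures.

Areal heat capacity C = ρ c_p D = 1020 × 4190 × 19.2 = 8.21×10^7 J m⁻² K⁻¹.
τ = C / λ = 8.21×10^7 / 4.29 = 1.91×10^7 s.
Equilibrium anomaly ΔT_eq = F / λ = 56.0 / 4.29 = 13.1 K.
t = 473 days = 4.09×10^7 s, so t/τ = 2.14.
ΔT(t) = ΔT_eq (1 − e^(−t/τ)) = 13.1 × (1 − e^−2.14) = 11.5 K.

11.5 K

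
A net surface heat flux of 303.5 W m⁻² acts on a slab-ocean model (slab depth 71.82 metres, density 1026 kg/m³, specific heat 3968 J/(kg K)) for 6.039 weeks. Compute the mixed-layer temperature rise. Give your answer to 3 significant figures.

3.79 K

Areal heat capacity C = ρ c_p D = 1026 × 3968 × 71.82 = 2.92×10^8 J m⁻² K⁻¹.
Net heat input Q = F Δt = 303.5 × (6.039 weeks × 6.048×10^5 s/week) = 1.11×10^9 J/m².
ΔT = Q / C = 1.11×10^9 / 2.92×10^8 = 3.79 K.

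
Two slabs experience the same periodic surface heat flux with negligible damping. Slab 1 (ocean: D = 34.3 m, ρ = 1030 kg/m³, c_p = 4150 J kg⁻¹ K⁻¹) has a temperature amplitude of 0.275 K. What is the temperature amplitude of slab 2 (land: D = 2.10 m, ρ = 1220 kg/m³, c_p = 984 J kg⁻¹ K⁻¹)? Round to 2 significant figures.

16 K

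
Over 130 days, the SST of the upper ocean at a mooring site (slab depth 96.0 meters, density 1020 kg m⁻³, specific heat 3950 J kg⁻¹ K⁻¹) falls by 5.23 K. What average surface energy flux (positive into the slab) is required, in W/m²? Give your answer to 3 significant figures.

Areal heat capacity C = ρ c_p D = 1020 × 3950 × 96.0 = 3.87×10^8 J/(m²·K).
Required heat per unit area: Q = C ΔT = 3.87×10^8 × -5.23 = -2.02×10^9 J/m².
Flux F = Q / Δt = -2.02×10^9 / 1.12×10^7 s = -180 W/m².

-180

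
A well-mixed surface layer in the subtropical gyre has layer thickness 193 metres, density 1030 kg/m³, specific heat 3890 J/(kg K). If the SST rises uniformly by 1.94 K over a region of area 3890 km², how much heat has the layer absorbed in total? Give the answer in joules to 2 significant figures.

5.8×10^18 J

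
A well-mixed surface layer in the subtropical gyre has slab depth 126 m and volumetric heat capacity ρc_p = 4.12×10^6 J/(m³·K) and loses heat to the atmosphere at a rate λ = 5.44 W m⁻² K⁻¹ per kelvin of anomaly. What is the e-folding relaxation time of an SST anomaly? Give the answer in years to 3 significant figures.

Areal heat capacity C = ρc_p × D = 4.12×10^6 × 126 = 5.19×10^8 J m⁻² K⁻¹.
Relaxation time τ = C / λ = 5.19×10^8 / 5.44 = 9.54×10^7 s.
In years: 9.54×10^7 s / (3.156×10^7 s/year) = 3.02 years.

3.02 years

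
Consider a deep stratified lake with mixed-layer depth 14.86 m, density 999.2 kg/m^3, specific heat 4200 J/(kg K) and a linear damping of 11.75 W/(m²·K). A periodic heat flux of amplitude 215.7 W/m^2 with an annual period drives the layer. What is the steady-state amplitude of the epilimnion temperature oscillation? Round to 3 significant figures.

12.6 K

Areal heat capacity C = ρ c_p D = 999.2 × 4200 × 14.86 = 6.24×10^7 J m⁻² K⁻¹.
Angular frequency ω = 2π / T = 2π / 3.15×10^7 s = 1.99×10^-7 s⁻¹.
√((Cω)² + λ²) = √((12.4)² + 11.75²) = 17.1 W/(m²·K).
Amplitude A = F₀ / √((Cω)²+λ²) = 215.7 / 17.1 = 12.6 K.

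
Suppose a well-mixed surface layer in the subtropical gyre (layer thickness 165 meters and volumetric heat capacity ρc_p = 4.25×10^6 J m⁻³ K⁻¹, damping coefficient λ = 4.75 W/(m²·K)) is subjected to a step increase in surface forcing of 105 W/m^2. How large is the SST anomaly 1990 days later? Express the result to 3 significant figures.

Areal heat capacity C = ρc_p × D = 4.25×10^6 × 165 = 7.01×10^8 J/(m^2 K).
τ = C / λ = 7.01×10^8 / 4.75 = 1.48×10^8 s.
Equilibrium anomaly ΔT_eq = F / λ = 105 / 4.75 = 22.1 K.
t = 1990 days = 1.72×10^8 s, so t/τ = 1.16.
ΔT(t) = ΔT_eq (1 − e^(−t/τ)) = 22.1 × (1 − e^−1.16) = 15.2 K.

15.2 K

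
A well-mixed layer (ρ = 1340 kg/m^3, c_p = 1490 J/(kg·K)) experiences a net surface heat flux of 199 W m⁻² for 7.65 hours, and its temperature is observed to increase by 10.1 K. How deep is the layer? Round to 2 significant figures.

0.27 m

Heat input Q = F Δt = 199 × 27500 s = 5.48×10^6 J/m².
Required areal heat capacity C = Q / ΔT = 5.43×10^5 J/(m²·K).
Depth D = C / (ρ c_p) = 5.43×10^5 / (1340 × 1490) = 0.272 m.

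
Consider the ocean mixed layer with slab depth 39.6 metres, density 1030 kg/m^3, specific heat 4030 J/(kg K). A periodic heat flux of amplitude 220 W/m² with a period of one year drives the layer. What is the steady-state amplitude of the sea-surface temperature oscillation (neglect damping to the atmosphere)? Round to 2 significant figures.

6.7 K

Areal heat capacity C = ρ c_p D = 1030 × 4030 × 39.6 = 1.64×10^8 J m⁻² K⁻¹.
Angular frequency ω = 2π / T = 2π / 3.15×10^7 s = 1.99×10^-7 s⁻¹.
Cω = 1.64×10^8 × 1.99×10^-7 = 32.7 W/(m²·K).
Amplitude A = F₀ / (Cω) = 220 / 32.7 = 6.72 K.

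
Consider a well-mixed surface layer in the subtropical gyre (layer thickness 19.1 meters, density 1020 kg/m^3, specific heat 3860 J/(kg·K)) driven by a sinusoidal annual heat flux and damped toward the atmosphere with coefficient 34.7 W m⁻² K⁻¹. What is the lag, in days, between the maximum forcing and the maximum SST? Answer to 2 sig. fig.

Areal heat capacity C = ρ c_p D = 1020 × 3860 × 19.1 = 7.52×10^7 J/(m²·K).
ω = 2π / 3.15×10^7 s = 1.99×10^-7 s⁻¹.
Phase lag φ = arctan(Cω/λ) = arctan(15.0/34.7) = 0.408 rad.
Time lag = φ / ω = 0.408 / 1.99×10^-7 = 2.05×10^6 s = 23.7 days.

24 days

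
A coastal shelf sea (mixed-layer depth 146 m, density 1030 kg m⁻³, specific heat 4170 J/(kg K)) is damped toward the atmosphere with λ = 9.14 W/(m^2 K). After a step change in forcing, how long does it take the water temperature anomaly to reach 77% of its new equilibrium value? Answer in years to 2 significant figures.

3.2 years

Areal heat capacity C = ρ c_p D = 1030 × 4170 × 146 = 6.27×10^8 J/(m²·K).
τ = C / λ = 6.27×10^8 / 9.14 = 6.86×10^7 s.
Fraction reached: 1 − e^(−t/τ) = 0.77 ⇒ t = −τ ln(1 − 0.77) = τ × 1.47.
t = 1.01×10^8 s = 3.20 years.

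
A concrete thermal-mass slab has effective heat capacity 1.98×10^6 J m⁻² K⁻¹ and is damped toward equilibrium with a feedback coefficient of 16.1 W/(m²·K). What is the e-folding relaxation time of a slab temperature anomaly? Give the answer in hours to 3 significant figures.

34.2 hours

Areal heat capacity C = 1.98×10^6 J m⁻² K⁻¹ (given).
Relaxation time τ = C / λ = 1.98×10^6 / 16.1 = 1.23×10^5 s.
In hours: 1.23×10^5 s / (3600 s/hour) = 34.2 hours.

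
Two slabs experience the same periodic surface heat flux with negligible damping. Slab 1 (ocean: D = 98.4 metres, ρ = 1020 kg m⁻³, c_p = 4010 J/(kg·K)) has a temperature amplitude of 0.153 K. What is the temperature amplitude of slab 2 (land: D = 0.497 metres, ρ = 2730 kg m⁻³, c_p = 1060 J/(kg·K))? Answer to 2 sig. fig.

43 K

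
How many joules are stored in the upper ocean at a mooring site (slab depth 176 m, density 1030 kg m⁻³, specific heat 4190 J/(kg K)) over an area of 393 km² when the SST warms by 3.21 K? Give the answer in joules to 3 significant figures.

9.58×10^17 J

Areal heat capacity C = ρ c_p D = 1030 × 4190 × 176 = 7.60×10^8 J m⁻² K⁻¹.
Heat per unit area: q = C ΔT = 7.60×10^8 × 3.21 = 2.44×10^9 J/m².
Total heat: Q = q × A = 2.44×10^9 × (393 × 10⁶ m²) = 9.58×10^17 J.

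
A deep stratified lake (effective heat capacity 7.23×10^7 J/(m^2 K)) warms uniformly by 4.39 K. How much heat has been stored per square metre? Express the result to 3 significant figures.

Areal heat capacity C = 7.23×10^7 J/(m^2 K) (given).
ΔQ = C ΔT = 7.23×10^7 × 4.39 = 3.17×10^8 J/m².

3.17×10^8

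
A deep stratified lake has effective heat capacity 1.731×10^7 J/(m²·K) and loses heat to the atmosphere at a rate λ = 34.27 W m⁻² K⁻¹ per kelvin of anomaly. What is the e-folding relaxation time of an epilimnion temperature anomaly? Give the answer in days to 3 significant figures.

5.85 days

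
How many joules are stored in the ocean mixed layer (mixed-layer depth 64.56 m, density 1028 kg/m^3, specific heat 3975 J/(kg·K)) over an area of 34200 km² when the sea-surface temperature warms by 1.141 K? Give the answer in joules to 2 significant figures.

Areal heat capacity C = ρ c_p D = 1028 × 3975 × 64.56 = 2.64×10^8 J/(m²·K).
Heat per unit area: q = C ΔT = 2.64×10^8 × 1.141 = 3.01×10^8 J/m².
Total heat: Q = q × A = 3.01×10^8 × (34200 × 10⁶ m²) = 1.03×10^19 J.

1.0×10^19 J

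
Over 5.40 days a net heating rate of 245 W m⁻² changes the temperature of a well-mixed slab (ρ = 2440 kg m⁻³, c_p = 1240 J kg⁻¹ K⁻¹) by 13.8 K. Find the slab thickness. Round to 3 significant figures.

Heat input Q = F Δt = 245 × 4.67×10^5 s = 1.14×10^8 J/m².
Required areal heat capacity C = Q / ΔT = 8.28×10^6 J/(m²·K).
Depth D = C / (ρ c_p) = 8.28×10^6 / (2440 × 1240) = 2.74 m.

2.74 m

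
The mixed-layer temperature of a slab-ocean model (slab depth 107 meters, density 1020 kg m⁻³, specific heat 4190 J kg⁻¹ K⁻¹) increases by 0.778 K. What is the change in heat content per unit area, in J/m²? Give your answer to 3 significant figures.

Areal heat capacity C = ρ c_p D = 1020 × 4190 × 107 = 4.57×10^8 J/(m^2 K).
ΔQ = C ΔT = 4.57×10^8 × 0.778 = 3.56×10^8 J/m².

3.56×10^8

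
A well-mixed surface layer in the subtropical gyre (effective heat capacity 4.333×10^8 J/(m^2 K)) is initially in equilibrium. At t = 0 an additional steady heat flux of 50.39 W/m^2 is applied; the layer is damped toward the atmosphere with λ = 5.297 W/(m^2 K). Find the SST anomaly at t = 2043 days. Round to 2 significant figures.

Areal heat capacity C = 4.333×10^8 J/(m^2 K) (given).
τ = C / λ = 4.33×10^8 / 5.297 = 8.18×10^7 s.
Equilibrium anomaly ΔT_eq = F / λ = 50.39 / 5.297 = 9.51 K.
t = 2043 days = 1.77×10^8 s, so t/τ = 2.16.
ΔT(t) = ΔT_eq (1 − e^(−t/τ)) = 9.51 × (1 − e^−2.16) = 8.41 K.

8.4 K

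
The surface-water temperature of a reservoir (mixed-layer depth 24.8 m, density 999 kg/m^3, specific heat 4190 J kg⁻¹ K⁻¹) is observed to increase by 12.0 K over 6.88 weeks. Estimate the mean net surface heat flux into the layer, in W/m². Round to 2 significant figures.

Areal heat capacity C = ρ c_p D = 999 × 4190 × 24.8 = 1.04×10^8 J/(m²·K).
Required heat per unit area: Q = C ΔT = 1.04×10^8 × 12.0 = 1.25×10^9 J/m².
Flux F = Q / Δt = 1.25×10^9 / 4.16×10^6 s = 299 W/m².

300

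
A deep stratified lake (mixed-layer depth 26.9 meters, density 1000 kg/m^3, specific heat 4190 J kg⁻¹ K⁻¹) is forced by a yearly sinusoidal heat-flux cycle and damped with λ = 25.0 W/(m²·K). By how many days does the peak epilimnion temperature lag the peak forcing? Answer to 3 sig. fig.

42.5 days

Areal heat capacity C = ρ c_p D = 1000 × 4190 × 26.9 = 1.13×10^8 J/(m^2 K).
ω = 2π / 3.15×10^7 s = 1.99×10^-7 s⁻¹.
Phase lag φ = arctan(Cω/λ) = arctan(22.5/25.0) = 0.732 rad.
Time lag = φ / ω = 0.732 / 1.99×10^-7 = 3.67×10^6 s = 42.5 days.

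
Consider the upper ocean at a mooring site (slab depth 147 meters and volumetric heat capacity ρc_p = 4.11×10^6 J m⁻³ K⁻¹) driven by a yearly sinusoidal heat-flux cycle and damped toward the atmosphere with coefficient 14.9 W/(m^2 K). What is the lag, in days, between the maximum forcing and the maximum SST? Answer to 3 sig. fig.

84.1 days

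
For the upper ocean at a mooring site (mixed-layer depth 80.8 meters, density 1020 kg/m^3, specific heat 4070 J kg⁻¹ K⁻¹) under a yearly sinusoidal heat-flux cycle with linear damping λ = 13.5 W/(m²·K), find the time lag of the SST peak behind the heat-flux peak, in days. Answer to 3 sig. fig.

Areal heat capacity C = ρ c_p D = 1020 × 4070 × 80.8 = 3.35×10^8 J m⁻² K⁻¹.
ω = 2π / 3.15×10^7 s = 1.99×10^-7 s⁻¹.
Phase lag φ = arctan(Cω/λ) = arctan(66.8/13.5) = 1.37 rad.
Time lag = φ / ω = 1.37 / 1.99×10^-7 = 6.88×10^6 s = 79.7 days.

79.7 days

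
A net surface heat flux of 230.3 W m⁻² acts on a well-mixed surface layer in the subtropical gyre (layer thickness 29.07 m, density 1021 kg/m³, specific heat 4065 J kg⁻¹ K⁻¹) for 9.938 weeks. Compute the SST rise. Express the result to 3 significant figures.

Areal heat capacity C = ρ c_p D = 1021 × 4065 × 29.07 = 1.21×10^8 J/(m²·K).
Net heat input Q = F Δt = 230.3 × (9.938 weeks × 6.048×10^5 s/week) = 1.38×10^9 J/m².
ΔT = Q / C = 1.38×10^9 / 1.21×10^8 = 11.5 K.

11.5 K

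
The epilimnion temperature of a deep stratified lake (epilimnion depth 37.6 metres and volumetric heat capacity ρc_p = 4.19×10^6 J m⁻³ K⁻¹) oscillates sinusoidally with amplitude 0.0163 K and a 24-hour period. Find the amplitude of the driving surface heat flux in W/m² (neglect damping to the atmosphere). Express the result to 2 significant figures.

190

Areal heat capacity C = ρc_p × D = 4.19×10^6 × 37.6 = 1.58×10^8 J/(m²·K).
ω = 2π / 86400 s = 7.27×10^-5 s⁻¹.
Cω = 1.58×10^8 × 7.27×10^-5 = 11500 W/(m²·K).
F₀ = A × Cω = 0.0163 × 11500 = 187 W/m².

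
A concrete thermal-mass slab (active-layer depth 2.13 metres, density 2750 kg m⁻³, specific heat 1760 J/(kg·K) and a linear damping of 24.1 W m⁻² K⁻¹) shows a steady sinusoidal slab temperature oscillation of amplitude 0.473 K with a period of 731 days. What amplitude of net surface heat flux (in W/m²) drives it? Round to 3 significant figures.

Areal heat capacity C = ρ c_p D = 2750 × 1760 × 2.13 = 1.03×10^7 J/(m²·K).
ω = 2π / 6.32×10^7 s = 9.95×10^-8 s⁻¹.
√((Cω)² + λ²) = √((1.03)² + 24.1²) = 24.1 W/(m²·K).
F₀ = A × √((Cω)²+λ²) = 0.473 × 24.1 = 11.4 W/m².

11.4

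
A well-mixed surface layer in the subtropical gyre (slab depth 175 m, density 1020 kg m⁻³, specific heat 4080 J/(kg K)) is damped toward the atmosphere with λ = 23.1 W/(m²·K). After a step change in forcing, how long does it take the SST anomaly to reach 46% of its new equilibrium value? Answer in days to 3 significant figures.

225 days

Areal heat capacity C = ρ c_p D = 1020 × 4080 × 175 = 7.28×10^8 J m⁻² K⁻¹.
τ = C / λ = 7.28×10^8 / 23.1 = 3.15×10^7 s.
Fraction reached: 1 − e^(−t/τ) = 0.46 ⇒ t = −τ ln(1 − 0.46) = τ × 0.616.
t = 1.94×10^7 s = 225 days.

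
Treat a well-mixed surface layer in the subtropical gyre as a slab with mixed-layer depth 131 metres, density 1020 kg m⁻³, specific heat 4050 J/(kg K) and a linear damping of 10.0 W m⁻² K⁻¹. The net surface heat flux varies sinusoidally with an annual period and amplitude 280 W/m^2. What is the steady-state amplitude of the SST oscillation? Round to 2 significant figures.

2.6 K

Areal heat capacity C = ρ c_p D = 1020 × 4050 × 131 = 5.41×10^8 J/(m²·K).
Angular frequency ω = 2π / T = 2π / 3.15×10^7 s = 1.99×10^-7 s⁻¹.
√((Cω)² + λ²) = √((108)² + 10.0²) = 108 W/(m²·K).
Amplitude A = F₀ / √((Cω)²+λ²) = 280 / 108 = 2.59 K.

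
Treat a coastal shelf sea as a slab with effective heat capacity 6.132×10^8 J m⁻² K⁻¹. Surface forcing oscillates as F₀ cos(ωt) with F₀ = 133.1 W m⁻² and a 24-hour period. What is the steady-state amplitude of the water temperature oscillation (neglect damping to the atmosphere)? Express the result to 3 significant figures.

Areal heat capacity C = 6.132×10^8 J m⁻² K⁻¹ (given).
Angular frequency ω = 2π / T = 2π / 86400 s = 7.27×10^-5 s⁻¹.
Cω = 6.13×10^8 × 7.27×10^-5 = 44600 W/(m²·K).
Amplitude A = F₀ / (Cω) = 133.1 / 44600 = 0.00298 K.

0.00298 K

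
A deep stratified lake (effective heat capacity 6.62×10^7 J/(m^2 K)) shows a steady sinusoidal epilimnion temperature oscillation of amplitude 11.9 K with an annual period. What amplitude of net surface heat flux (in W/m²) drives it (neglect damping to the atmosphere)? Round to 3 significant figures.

157

Areal heat capacity C = 6.62×10^7 J/(m^2 K) (given).
ω = 2π / 3.15×10^7 s = 1.99×10^-7 s⁻¹.
Cω = 6.62×10^7 × 1.99×10^-7 = 13.2 W/(m²·K).
F₀ = A × Cω = 11.9 × 13.2 = 157 W/m².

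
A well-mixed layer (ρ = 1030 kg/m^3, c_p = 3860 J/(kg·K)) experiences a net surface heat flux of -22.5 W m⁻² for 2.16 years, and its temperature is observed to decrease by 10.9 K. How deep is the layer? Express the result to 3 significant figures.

35.4 m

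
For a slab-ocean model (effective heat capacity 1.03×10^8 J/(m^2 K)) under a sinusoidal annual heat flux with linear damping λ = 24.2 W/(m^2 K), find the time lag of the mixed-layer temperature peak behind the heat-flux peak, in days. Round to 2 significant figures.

41 days

Areal heat capacity C = 1.03×10^8 J/(m^2 K) (given).
ω = 2π / 3.15×10^7 s = 1.99×10^-7 s⁻¹.
Phase lag φ = arctan(Cω/λ) = arctan(20.5/24.2) = 0.703 rad.
Time lag = φ / ω = 0.703 / 1.99×10^-7 = 3.53×10^6 s = 40.9 days.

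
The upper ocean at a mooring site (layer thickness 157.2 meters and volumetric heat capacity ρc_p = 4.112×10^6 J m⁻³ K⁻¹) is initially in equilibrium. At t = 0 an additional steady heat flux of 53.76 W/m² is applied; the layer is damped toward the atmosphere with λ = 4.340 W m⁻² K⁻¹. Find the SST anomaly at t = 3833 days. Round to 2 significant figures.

Areal heat capacity C = ρc_p × D = 4.112×10^6 × 157.2 = 6.46×10^8 J/(m^2 K).
τ = C / λ = 6.46×10^8 / 4.340 = 1.49×10^8 s.
Equilibrium anomaly ΔT_eq = F / λ = 53.76 / 4.340 = 12.4 K.
t = 3833 days = 3.31×10^8 s, so t/τ = 2.22.
ΔT(t) = ΔT_eq (1 − e^(−t/τ)) = 12.4 × (1 − e^−2.22) = 11.0 K.

11 K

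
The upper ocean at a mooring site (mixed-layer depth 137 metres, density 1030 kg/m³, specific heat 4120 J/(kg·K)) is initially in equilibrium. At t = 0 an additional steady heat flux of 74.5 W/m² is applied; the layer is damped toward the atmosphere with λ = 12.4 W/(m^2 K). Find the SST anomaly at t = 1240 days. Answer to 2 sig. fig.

Areal heat capacity C = ρ c_p D = 1030 × 4120 × 137 = 5.81×10^8 J m⁻² K⁻¹.
τ = C / λ = 5.81×10^8 / 12.4 = 4.69×10^7 s.
Equilibrium anomaly ΔT_eq = F / λ = 74.5 / 12.4 = 6.01 K.
t = 1240 days = 1.07×10^8 s, so t/τ = 2.29.
ΔT(t) = ΔT_eq (1 − e^(−t/τ)) = 6.01 × (1 − e^−2.29) = 5.40 K.

5.4 K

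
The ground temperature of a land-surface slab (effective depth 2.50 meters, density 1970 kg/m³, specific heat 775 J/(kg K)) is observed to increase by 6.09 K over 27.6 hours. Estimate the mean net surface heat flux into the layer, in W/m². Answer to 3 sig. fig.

234

Areal heat capacity C = ρ c_p D = 1970 × 775 × 2.50 = 3.82×10^6 J/(m²·K).
Required heat per unit area: Q = C ΔT = 3.82×10^6 × 6.09 = 2.32×10^7 J/m².
Flux F = Q / Δt = 2.32×10^7 / 99400 s = 234 W/m².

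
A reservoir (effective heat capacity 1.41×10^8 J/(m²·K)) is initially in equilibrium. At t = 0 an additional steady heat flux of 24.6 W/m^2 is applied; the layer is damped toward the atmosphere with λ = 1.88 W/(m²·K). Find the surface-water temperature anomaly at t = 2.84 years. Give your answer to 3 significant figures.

9.12 K

Areal heat capacity C = 1.41×10^8 J/(m²·K) (given).
τ = C / λ = 1.41×10^8 / 1.88 = 7.50×10^7 s.
Equilibrium anomaly ΔT_eq = F / λ = 24.6 / 1.88 = 13.1 K.
t = 2.84 years = 8.96×10^7 s, so t/τ = 1.19.
ΔT(t) = ΔT_eq (1 − e^(−t/τ)) = 13.1 × (1 − e^−1.19) = 9.12 K.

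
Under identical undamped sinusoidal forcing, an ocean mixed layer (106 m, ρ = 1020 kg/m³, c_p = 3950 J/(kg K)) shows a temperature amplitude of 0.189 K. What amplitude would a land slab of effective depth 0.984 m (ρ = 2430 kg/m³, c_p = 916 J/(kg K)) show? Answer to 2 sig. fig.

C_ocean = 4.27×10^8 J/(m²·K); C_land = 2.19×10^6 J/(m²·K).
A ∝ 1/C ⇒ A_land = A_ocean × C_ocean/C_land = 0.189 × 195 = 36.9 K.

37 K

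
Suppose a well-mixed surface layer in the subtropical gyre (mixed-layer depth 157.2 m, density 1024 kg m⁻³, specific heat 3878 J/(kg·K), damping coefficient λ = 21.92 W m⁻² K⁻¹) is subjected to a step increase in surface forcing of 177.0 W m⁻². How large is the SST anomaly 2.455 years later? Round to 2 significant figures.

Areal heat capacity C = ρ c_p D = 1024 × 3878 × 157.2 = 6.24×10^8 J/(m^2 K).
τ = C / λ = 6.24×10^8 / 21.92 = 2.85×10^7 s.
Equilibrium anomaly ΔT_eq = F / λ = 177.0 / 21.92 = 8.07 K.
t = 2.455 years = 7.75×10^7 s, so t/τ = 2.72.
ΔT(t) = ΔT_eq (1 − e^(−t/τ)) = 8.07 × (1 − e^−2.72) = 7.54 K.

7.5 K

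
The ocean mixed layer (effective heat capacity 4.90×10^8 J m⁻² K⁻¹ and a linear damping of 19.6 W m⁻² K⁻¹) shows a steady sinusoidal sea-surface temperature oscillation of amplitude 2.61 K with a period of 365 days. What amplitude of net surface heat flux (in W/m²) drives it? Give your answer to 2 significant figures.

260

Areal heat capacity C = 4.90×10^8 J m⁻² K⁻¹ (given).
ω = 2π / 3.15×10^7 s = 1.99×10^-7 s⁻¹.
√((Cω)² + λ²) = √((97.6)² + 19.6²) = 99.6 W/(m²·K).
F₀ = A × √((Cω)²+λ²) = 2.61 × 99.6 = 260 W/m².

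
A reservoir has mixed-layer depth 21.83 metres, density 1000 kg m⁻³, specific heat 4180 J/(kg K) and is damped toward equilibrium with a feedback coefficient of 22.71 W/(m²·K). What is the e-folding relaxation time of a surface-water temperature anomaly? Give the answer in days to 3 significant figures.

46.5 days

Areal heat capacity C = ρ c_p D = 1000 × 4180 × 21.83 = 9.12×10^7 J/(m²·K).
Relaxation time τ = C / λ = 9.12×10^7 / 22.71 = 4.02×10^6 s.
In days: 4.02×10^6 s / (86400 s/day) = 46.5 days.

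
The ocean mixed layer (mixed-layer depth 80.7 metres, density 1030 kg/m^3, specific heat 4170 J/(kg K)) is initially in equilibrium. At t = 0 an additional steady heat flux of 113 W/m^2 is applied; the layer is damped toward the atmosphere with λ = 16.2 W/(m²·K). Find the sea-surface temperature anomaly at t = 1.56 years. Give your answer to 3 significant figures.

6.28 K

Areal heat capacity C = ρ c_p D = 1030 × 4170 × 80.7 = 3.47×10^8 J/(m²·K).
τ = C / λ = 3.47×10^8 / 16.2 = 2.14×10^7 s.
Equilibrium anomaly ΔT_eq = F / λ = 113 / 16.2 = 6.98 K.
t = 1.56 years = 4.92×10^7 s, so t/τ = 2.30.
ΔT(t) = ΔT_eq (1 − e^(−t/τ)) = 6.98 × (1 − e^−2.30) = 6.28 K.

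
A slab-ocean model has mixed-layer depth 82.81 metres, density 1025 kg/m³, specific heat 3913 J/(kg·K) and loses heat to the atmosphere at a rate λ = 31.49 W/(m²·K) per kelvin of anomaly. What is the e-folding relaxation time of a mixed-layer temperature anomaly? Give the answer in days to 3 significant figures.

122 days

Areal heat capacity C = ρ c_p D = 1025 × 3913 × 82.81 = 3.32×10^8 J m⁻² K⁻¹.
Relaxation time τ = C / λ = 3.32×10^8 / 31.49 = 1.05×10^7 s.
In days: 1.05×10^7 s / (86400 s/day) = 122 days.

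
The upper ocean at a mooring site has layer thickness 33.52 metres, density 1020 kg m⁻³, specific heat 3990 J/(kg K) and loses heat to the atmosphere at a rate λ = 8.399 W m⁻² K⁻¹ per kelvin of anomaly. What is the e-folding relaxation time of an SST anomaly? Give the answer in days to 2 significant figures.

Areal heat capacity C = ρ c_p D = 1020 × 3990 × 33.52 = 1.36×10^8 J/(m²·K).
Relaxation time τ = C / λ = 1.36×10^8 / 8.399 = 1.62×10^7 s.
In days: 1.62×10^7 s / (86400 s/day) = 188 days.

190 days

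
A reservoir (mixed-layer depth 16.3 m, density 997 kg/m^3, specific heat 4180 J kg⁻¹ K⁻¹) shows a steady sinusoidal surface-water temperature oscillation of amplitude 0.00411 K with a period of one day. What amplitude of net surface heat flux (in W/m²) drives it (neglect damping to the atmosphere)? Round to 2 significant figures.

20

Areal heat capacity C = ρ c_p D = 997 × 4180 × 16.3 = 6.79×10^7 J/(m²·K).
ω = 2π / 86400 s = 7.27×10^-5 s⁻¹.
Cω = 6.79×10^7 × 7.27×10^-5 = 4940 W/(m²·K).
F₀ = A × Cω = 0.00411 × 4940 = 20.3 W/m².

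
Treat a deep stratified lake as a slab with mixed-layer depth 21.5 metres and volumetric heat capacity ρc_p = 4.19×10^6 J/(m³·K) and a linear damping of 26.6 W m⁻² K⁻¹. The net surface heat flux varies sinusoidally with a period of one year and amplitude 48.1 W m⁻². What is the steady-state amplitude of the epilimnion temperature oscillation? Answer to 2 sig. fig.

1.5 K

Areal heat capacity C = ρc_p × D = 4.19×10^6 × 21.5 = 9.01×10^7 J/(m^2 K).
Angular frequency ω = 2π / T = 2π / 3.15×10^7 s = 1.99×10^-7 s⁻¹.
√((Cω)² + λ²) = √((17.9)² + 26.6²) = 32.1 W/(m²·K).
Amplitude A = F₀ / √((Cω)²+λ²) = 48.1 / 32.1 = 1.50 K.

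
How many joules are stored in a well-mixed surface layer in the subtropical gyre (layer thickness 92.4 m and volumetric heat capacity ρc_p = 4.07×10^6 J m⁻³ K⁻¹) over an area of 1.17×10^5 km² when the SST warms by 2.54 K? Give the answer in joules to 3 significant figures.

1.12×10^20 J

Areal heat capacity C = ρc_p × D = 4.07×10^6 × 92.4 = 3.76×10^8 J/(m^2 K).
Heat per unit area: q = C ΔT = 3.76×10^8 × 2.54 = 9.55×10^8 J/m².
Total heat: Q = q × A = 9.55×10^8 × (1.17×10^5 × 10⁶ m²) = 1.12×10^20 J.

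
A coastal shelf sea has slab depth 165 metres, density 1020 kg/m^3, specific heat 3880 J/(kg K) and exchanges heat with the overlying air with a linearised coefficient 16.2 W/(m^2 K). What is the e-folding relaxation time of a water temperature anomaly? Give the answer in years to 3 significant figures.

1.28 years

Areal heat capacity C = ρ c_p D = 1020 × 3880 × 165 = 6.53×10^8 J/(m^2 K).
Relaxation time τ = C / λ = 6.53×10^8 / 16.2 = 4.03×10^7 s.
In years: 4.03×10^7 s / (3.156×10^7 s/year) = 1.28 years.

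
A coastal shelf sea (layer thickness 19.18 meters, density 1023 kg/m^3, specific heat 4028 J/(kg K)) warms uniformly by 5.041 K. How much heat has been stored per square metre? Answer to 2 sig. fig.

Areal heat capacity C = ρ c_p D = 1023 × 4028 × 19.18 = 7.90×10^7 J m⁻² K⁻¹.
ΔQ = C ΔT = 7.90×10^7 × 5.041 = 3.98×10^8 J/m².

4.0×10^8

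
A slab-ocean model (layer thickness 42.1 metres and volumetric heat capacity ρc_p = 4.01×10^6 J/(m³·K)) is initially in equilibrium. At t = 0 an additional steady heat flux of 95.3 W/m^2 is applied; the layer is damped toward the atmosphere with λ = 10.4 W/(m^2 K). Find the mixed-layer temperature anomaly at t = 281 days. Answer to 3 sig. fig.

7.11 K

Areal heat capacity C = ρc_p × D = 4.01×10^6 × 42.1 = 1.69×10^8 J/(m^2 K).
τ = C / λ = 1.69×10^8 / 10.4 = 1.62×10^7 s.
Equilibrium anomaly ΔT_eq = F / λ = 95.3 / 10.4 = 9.16 K.
t = 281 days = 2.43×10^7 s, so t/τ = 1.50.
ΔT(t) = ΔT_eq (1 − e^(−t/τ)) = 9.16 × (1 − e^−1.50) = 7.11 K.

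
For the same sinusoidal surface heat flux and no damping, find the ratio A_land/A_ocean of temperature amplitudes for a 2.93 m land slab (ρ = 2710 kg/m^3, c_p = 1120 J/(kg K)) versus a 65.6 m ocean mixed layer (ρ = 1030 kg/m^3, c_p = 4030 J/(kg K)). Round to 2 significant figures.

31

C_ocean = 1030 × 4030 × 65.6 = 2.72×10^8 J/(m²·K).
C_land = 2710 × 1120 × 2.93 = 8.89×10^6 J/(m²·K).
Undamped amplitude ∝ 1/C, so A_land/A_ocean = C_ocean/C_land = 30.6.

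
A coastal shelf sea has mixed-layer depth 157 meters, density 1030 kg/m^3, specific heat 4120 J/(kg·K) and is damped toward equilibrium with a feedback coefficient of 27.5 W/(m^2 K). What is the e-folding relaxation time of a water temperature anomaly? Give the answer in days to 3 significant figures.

280 days

Areal heat capacity C = ρ c_p D = 1030 × 4120 × 157 = 6.66×10^8 J/(m^2 K).
Relaxation time τ = C / λ = 6.66×10^8 / 27.5 = 2.42×10^7 s.
In days: 2.42×10^7 s / (86400 s/day) = 280 days.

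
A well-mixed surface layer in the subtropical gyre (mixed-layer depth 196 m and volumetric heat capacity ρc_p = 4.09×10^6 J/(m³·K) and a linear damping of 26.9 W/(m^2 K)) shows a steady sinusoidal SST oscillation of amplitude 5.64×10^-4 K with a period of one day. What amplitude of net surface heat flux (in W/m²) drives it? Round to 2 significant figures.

33

Areal heat capacity C = ρc_p × D = 4.09×10^6 × 196 = 8.02×10^8 J/(m²·K).
ω = 2π / 86400 s = 7.27×10^-5 s⁻¹.
√((Cω)² + λ²) = √((58300)² + 26.9²) = 58300 W/(m²·K).
F₀ = A × √((Cω)²+λ²) = 5.64×10^-4 × 58300 = 32.9 W/m².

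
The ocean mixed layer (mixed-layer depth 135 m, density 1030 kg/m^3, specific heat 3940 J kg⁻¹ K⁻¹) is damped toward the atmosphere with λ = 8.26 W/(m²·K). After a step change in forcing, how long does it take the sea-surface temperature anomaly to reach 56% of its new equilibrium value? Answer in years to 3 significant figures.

1.73 years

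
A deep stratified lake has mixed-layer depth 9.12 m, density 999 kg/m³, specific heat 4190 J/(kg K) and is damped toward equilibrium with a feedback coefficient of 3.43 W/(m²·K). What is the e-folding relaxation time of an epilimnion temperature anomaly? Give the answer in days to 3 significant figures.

Areal heat capacity C = ρ c_p D = 999 × 4190 × 9.12 = 3.82×10^7 J/(m^2 K).
Relaxation time τ = C / λ = 3.82×10^7 / 3.43 = 1.11×10^7 s.
In days: 1.11×10^7 s / (86400 s/day) = 129 days.

129 days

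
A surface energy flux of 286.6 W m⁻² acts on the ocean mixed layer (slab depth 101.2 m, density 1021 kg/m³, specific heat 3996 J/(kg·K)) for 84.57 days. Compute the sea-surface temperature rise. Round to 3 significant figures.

5.07 K

Areal heat capacity C = ρ c_p D = 1021 × 3996 × 101.2 = 4.13×10^8 J/(m^2 K).
Net heat input Q = F Δt = 286.6 × (84.57 days × 86400 s/day) = 2.09×10^9 J/m².
ΔT = Q / C = 2.09×10^9 / 4.13×10^8 = 5.07 K.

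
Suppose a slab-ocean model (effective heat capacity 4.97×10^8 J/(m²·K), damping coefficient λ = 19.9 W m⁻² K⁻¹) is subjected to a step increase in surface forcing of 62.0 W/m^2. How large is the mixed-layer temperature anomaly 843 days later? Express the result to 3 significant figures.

Areal heat capacity C = 4.97×10^8 J/(m²·K) (given).
τ = C / λ = 4.97×10^8 / 19.9 = 2.50×10^7 s.
Equilibrium anomaly ΔT_eq = F / λ = 62.0 / 19.9 = 3.12 K.
t = 843 days = 7.28×10^7 s, so t/τ = 2.92.
ΔT(t) = ΔT_eq (1 − e^(−t/τ)) = 3.12 × (1 − e^−2.92) = 2.95 K.

2.95 K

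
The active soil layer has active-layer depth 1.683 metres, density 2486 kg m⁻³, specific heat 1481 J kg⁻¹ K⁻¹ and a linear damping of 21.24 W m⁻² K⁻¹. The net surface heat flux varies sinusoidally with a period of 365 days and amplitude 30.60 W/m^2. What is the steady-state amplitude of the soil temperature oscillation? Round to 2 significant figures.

Areal heat capacity C = ρ c_p D = 2486 × 1481 × 1.683 = 6.20×10^6 J/(m^2 K).
Angular frequency ω = 2π / T = 2π / 3.15×10^7 s = 1.99×10^-7 s⁻¹.
√((Cω)² + λ²) = √((1.23)² + 21.24²) = 21.3 W/(m²·K).
Amplitude A = F₀ / √((Cω)²+λ²) = 30.60 / 21.3 = 1.44 K.

1.4 K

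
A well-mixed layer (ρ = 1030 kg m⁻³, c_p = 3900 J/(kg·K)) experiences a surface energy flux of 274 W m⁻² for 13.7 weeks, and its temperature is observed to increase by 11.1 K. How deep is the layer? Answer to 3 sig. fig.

50.9 m

Heat input Q = F Δt = 274 × 8.29×10^6 s = 2.27×10^9 J/m².
Required areal heat capacity C = Q / ΔT = 2.05×10^8 J/(m²·K).
Depth D = C / (ρ c_p) = 2.05×10^8 / (1030 × 3900) = 50.9 m.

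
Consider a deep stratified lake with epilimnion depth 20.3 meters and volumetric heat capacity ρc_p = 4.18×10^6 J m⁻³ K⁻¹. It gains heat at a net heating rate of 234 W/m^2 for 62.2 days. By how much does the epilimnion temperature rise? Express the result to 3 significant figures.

14.8 K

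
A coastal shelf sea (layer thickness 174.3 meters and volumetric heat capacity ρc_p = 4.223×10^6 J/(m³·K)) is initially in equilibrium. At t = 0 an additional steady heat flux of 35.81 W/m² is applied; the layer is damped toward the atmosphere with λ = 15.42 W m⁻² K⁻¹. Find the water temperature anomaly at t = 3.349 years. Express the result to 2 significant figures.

2.1 K

Areal heat capacity C = ρc_p × D = 4.223×10^6 × 174.3 = 7.36×10^8 J/(m²·K).
τ = C / λ = 7.36×10^8 / 15.42 = 4.77×10^7 s.
Equilibrium anomaly ΔT_eq = F / λ = 35.81 / 15.42 = 2.32 K.
t = 3.349 years = 1.06×10^8 s, so t/τ = 2.21.
ΔT(t) = ΔT_eq (1 − e^(−t/τ)) = 2.32 × (1 − e^−2.21) = 2.07 K.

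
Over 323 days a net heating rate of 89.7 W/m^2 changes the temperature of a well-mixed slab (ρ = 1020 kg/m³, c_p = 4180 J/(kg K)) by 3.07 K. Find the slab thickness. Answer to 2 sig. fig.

190 m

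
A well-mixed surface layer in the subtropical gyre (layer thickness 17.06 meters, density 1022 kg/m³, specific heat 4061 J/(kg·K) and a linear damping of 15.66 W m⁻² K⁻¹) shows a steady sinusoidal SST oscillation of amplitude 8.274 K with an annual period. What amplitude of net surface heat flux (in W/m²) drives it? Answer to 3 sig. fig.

174

Areal heat capacity C = ρ c_p D = 1022 × 4061 × 17.06 = 7.08×10^7 J m⁻² K⁻¹.
ω = 2π / 3.15×10^7 s = 1.99×10^-7 s⁻¹.
√((Cω)² + λ²) = √((14.1)² + 15.66²) = 21.1 W/(m²·K).
F₀ = A × √((Cω)²+λ²) = 8.274 × 21.1 = 174 W/m².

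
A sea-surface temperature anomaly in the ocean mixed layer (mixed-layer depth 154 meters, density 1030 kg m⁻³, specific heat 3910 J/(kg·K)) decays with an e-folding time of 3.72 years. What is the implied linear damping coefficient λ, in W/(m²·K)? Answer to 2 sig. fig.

Areal heat capacity C = ρ c_p D = 1030 × 3910 × 154 = 6.20×10^8 J m⁻² K⁻¹.
τ = 3.72 years = 1.17×10^8 s.
λ = C / τ = 6.20×10^8 / 1.17×10^8 = 5.28 W/(m²·K).

5.3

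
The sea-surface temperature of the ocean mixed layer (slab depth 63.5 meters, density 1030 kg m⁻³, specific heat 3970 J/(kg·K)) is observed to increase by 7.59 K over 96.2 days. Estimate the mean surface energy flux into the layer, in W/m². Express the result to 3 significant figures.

237

Areal heat capacity C = ρ c_p D = 1030 × 3970 × 63.5 = 2.60×10^8 J/(m²·K).
Required heat per unit area: Q = C ΔT = 2.60×10^8 × 7.59 = 1.97×10^9 J/m².
Flux F = Q / Δt = 1.97×10^9 / 8.31×10^6 s = 237 W/m².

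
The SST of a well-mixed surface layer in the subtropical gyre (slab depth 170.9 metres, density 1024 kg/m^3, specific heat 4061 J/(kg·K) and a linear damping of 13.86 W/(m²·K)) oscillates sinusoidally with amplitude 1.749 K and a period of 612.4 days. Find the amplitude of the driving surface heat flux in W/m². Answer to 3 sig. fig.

150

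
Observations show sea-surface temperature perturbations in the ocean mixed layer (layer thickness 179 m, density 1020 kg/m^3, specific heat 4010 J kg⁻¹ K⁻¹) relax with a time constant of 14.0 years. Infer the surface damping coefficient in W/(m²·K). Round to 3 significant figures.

1.66

Areal heat capacity C = ρ c_p D = 1020 × 4010 × 179 = 7.32×10^8 J m⁻² K⁻¹.
τ = 14.0 years = 4.42×10^8 s.
λ = C / τ = 7.32×10^8 / 4.42×10^8 = 1.66 W/(m²·K).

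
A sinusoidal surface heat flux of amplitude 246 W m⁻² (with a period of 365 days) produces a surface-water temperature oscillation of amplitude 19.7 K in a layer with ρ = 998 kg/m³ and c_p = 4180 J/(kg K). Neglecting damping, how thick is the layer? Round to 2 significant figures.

ω = 2π / 3.15×10^7 s = 1.99×10^-7 s⁻¹.
Required C = F₀ / (A ω) = 246 / (19.7 × 1.99×10^-7) = 6.27×10^7 J/(m²·K).
D = C / (ρ c_p) = 6.27×10^7 / (998 × 4180) = 15.0 m.

15 m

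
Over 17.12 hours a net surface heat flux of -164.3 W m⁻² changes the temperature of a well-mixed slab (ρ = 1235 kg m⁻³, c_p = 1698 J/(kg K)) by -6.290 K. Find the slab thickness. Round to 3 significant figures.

0.768 m

Heat input Q = F Δt = -164.3 × 61600 s = -1.01×10^7 J/m².
Required areal heat capacity C = Q / ΔT = 1.61×10^6 J/(m²·K).
Depth D = C / (ρ c_p) = 1.61×10^6 / (1235 × 1698) = 0.768 m.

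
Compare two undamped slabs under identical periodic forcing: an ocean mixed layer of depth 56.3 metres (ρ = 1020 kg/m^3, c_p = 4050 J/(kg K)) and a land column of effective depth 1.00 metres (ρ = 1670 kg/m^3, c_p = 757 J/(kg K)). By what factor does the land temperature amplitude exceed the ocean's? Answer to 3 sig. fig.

C_ocean = 1020 × 4050 × 56.3 = 2.33×10^8 J/(m²·K).
C_land = 1670 × 757 × 1.00 = 1.26×10^6 J/(m²·K).
Undamped amplitude ∝ 1/C, so A_land/A_ocean = C_ocean/C_land = 184.

184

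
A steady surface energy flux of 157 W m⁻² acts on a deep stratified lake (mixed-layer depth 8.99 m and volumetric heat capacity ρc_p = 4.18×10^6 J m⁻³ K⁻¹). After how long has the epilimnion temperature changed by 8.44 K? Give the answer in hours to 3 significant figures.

Areal heat capacity C = ρc_p × D = 4.18×10^6 × 8.99 = 3.76×10^7 J/(m²·K).
Time required: Δt = C ΔT / F = 3.76×10^7 × 8.44 / 157 = 2.02×10^6 s.
In hours: 2.02×10^6 s / (3600 s/hour) = 561 hours.

561 hours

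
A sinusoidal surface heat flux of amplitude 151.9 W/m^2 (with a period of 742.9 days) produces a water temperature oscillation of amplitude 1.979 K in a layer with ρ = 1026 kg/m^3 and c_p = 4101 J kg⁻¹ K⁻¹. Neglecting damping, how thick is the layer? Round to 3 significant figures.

186 m

ω = 2π / 6.42×10^7 s = 9.79×10^-8 s⁻¹.
Required C = F₀ / (A ω) = 151.9 / (1.979 × 9.79×10^-8) = 7.84×10^8 J/(m²·K).
D = C / (ρ c_p) = 7.84×10^8 / (1026 × 4101) = 186 m.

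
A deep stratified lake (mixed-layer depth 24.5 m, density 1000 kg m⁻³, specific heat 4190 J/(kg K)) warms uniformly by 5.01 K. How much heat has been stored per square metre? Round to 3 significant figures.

Areal heat capacity C = ρ c_p D = 1000 × 4190 × 24.5 = 1.03×10^8 J m⁻² K⁻¹.
ΔQ = C ΔT = 1.03×10^8 × 5.01 = 5.14×10^8 J/m².

5.14×10^8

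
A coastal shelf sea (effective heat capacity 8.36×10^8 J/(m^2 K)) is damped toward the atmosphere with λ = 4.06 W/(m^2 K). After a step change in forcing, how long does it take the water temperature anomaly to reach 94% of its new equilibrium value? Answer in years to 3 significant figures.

Areal heat capacity C = 8.36×10^8 J/(m^2 K) (given).
τ = C / λ = 8.36×10^8 / 4.06 = 2.06×10^8 s.
Fraction reached: 1 − e^(−t/τ) = 0.94 ⇒ t = −τ ln(1 − 0.94) = τ × 2.81.
t = 5.79×10^8 s = 18.4 years.

18.4 years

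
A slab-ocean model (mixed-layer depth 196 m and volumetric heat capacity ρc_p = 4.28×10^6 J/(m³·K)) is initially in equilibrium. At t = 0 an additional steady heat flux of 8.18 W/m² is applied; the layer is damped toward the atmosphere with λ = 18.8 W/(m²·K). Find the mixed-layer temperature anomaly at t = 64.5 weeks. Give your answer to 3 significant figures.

Areal heat capacity C = ρc_p × D = 4.28×10^6 × 196 = 8.39×10^8 J/(m^2 K).
τ = C / λ = 8.39×10^8 / 18.8 = 4.46×10^7 s.
Equilibrium anomaly ΔT_eq = F / λ = 8.18 / 18.8 = 0.435 K.
t = 64.5 weeks = 3.90×10^7 s, so t/τ = 0.874.
ΔT(t) = ΔT_eq (1 − e^(−t/τ)) = 0.435 × (1 − e^−0.874) = 0.254 K.

0.254 K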